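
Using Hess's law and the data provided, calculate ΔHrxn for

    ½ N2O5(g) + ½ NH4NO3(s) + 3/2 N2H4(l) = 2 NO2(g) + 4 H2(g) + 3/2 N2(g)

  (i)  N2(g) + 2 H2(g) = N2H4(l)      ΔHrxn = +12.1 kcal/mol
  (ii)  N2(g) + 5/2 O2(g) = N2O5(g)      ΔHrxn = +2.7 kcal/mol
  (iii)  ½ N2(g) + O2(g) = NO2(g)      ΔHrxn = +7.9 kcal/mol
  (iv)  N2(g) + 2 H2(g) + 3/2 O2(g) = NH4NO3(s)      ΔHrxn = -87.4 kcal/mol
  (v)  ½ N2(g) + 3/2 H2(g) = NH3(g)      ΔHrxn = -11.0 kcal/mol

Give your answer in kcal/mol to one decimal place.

ΔHrxn = 40.0 kcal/mol

(i) reversed and × 3/2: (-3/2)·(+12.1) = -18.15 kcal/mol
(ii) reversed and × 1/2: (-1/2)·(+2.7) = -1.35 kcal/mol
(iii) × 2: (2)·(+7.9) = +15.8 kcal/mol
(iv) reversed and × 1/2: (-1/2)·(-87.4) = +43.7 kcal/mol
(v): not needed.
ΔHrxn = (-3/2)·(+12.1) + (-1/2)·(+2.7) + (2)·(+7.9) + (-1/2)·(-87.4) = 40.0 kcal/mol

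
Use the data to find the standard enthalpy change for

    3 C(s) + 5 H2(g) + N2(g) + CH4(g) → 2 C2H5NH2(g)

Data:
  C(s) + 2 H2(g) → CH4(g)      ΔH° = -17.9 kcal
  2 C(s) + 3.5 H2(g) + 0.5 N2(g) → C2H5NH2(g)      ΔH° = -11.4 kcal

equation 1 reversed (CH4(g) must end up as a reactant): +17.9 kcal
equation 2 × 2 (scale by 2 for the 2 C2H5NH2(g)): (2)·(-11.4) = -22.8 kcal
By Hess's law, ΔH° = (-1)·(-17.9) + (2)·(-11.4) = -4.9 kcal

ΔH° = -4.9 kcal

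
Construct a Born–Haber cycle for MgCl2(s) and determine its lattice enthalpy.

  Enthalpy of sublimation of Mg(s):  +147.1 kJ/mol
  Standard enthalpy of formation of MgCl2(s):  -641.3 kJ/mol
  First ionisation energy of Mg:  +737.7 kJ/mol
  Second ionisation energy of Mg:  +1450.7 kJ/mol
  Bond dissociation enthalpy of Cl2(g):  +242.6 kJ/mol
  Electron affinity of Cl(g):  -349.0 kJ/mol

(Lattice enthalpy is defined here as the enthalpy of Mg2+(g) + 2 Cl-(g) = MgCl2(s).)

ΔHf° = 1·ΔHsub + 1·(ΣIE) + 1·D(Cl2) + 2·EA + U
-641.3 = 1·(+147.1) + 1·(+2188.4) + 1·(+242.6) + 2·(-349.0) + U
U = -641.3 − (+1880.1) = -2521.4 kJ/mol

U = -2521.4 kJ/mol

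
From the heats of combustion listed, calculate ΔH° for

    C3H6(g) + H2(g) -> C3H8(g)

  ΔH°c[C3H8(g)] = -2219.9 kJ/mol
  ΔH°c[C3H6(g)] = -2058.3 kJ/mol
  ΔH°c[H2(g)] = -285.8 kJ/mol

With combustion enthalpies, reactants minus products:
= [1·(-2058.3) + 1·(-285.8)] − [1·(-2219.9)]
= -124.2 kJ/mol

ΔH° = -124.2 kJ/mol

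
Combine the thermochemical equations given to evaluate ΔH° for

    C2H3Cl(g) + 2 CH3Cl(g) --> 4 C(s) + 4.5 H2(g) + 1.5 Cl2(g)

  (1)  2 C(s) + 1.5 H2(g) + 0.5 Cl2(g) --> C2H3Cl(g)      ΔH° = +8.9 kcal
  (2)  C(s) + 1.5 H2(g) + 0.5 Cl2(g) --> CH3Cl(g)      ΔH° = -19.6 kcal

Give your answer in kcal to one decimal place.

ΔH° = 30.3 kcal

(1) reversed: -8.9 kcal
(2) reversed and × 2: (-2)·(-19.6) = +39.2 kcal
ΔH° = (-8.9) + (+39.2) = 30.3 kcal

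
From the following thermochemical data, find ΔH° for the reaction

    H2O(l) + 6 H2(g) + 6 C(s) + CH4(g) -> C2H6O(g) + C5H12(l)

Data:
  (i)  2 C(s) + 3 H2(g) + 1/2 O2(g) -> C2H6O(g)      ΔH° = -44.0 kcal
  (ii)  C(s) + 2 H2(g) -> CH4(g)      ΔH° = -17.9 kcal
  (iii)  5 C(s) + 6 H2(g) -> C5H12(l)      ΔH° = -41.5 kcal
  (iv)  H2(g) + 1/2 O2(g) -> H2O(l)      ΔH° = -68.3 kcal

(i) as written: -44.0 kcal
(ii) reversed: +17.9 kcal
(iii) as written: -41.5 kcal
(iv) reversed: +68.3 kcal
ΔH° = (-44.0) + (+17.9) + (-41.5) + (+68.3) = 0.7 kcal

ΔH° = 0.7 kcal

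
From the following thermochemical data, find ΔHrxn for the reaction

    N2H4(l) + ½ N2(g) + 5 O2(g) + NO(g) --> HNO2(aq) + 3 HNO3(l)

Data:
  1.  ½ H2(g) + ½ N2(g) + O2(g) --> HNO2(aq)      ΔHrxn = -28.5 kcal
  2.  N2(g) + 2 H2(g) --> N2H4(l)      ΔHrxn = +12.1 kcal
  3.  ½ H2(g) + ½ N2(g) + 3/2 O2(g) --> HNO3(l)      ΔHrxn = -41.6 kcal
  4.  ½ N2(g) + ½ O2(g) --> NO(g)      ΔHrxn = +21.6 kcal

ΔHrxn = -187.0 kcal

eq. 1 as written (HNO2(aq) already on the product side): -28.5 kcal
eq. 2 reversed (N2H4(l) must end up as a reactant): -12.1 kcal
eq. 3 × 3 (×3 to match 3 HNO3(l) in the target): (3)·(-41.6) = -124.8 kcal
eq. 4 reversed (NO(g) must end up as a reactant): -21.6 kcal
ΔHrxn = (1)·(-28.5) + (-1)·(+12.1) + (3)·(-41.6) + (-1)·(+21.6) = -187.0 kcal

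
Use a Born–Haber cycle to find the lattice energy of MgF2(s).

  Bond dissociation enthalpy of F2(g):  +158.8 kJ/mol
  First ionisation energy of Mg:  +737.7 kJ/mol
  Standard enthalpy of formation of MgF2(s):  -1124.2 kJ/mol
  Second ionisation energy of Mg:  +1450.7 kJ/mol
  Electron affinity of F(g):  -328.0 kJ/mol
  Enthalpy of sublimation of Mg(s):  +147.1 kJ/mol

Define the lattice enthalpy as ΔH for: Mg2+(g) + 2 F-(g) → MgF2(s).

U = -2962.5 kJ/mol

ΔHf° = 1·ΔHsub + 1·(ΣIE) + 1·D(F2) + 2·EA + U
-1124.2 = 1·(+147.1) + 1·(+2188.4) + 1·(+158.8) + 2·(-328.0) + U
U = -1124.2 − (+1838.3) = -2962.5 kJ/mol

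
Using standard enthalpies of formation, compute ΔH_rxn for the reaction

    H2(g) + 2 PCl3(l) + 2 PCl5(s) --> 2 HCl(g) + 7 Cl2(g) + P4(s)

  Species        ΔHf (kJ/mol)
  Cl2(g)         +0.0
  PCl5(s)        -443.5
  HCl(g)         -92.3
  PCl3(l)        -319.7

ΔH_rxn = 1341.8 kJ/mol

ΔH°rxn = Σ nΔHf°(products) − Σ nΔHf°(reactants).
Products: 2·(-92.3) + 7·(+0.0) + 1·(+0.0) = -184.6
Reactants: 1·(+0.0) + 2·(-319.7) + 2·(-443.5) = -1526.4
ΔH_rxn = (-184.6) − (-1526.4) = 1341.8 kJ/mol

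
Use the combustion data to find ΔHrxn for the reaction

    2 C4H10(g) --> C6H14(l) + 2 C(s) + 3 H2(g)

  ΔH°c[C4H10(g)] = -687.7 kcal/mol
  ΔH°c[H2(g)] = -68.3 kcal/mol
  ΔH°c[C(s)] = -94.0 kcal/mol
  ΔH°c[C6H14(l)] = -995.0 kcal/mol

Using ΔH = Σ nΔHc°(reactants) − Σ nΔHc°(products):
= [2·(-687.7)] − [1·(-995.0) + 2·(-94.0) + 3·(-68.3)]
= 12.5 kcal/mol

ΔHrxn = 12.5 kcal/mol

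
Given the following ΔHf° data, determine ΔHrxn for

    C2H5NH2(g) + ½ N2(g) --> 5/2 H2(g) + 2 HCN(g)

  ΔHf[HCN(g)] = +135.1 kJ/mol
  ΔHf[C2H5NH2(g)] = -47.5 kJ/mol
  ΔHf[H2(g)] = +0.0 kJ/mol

Products: 5/2·(+0.0) + 2·(+135.1) = +270.2
Reactants: 1·(-47.5) + 1/2·(+0.0) = -47.5
ΔHrxn = (+270.2) − (-47.5) = 317.7 kJ/mol

ΔHrxn = 317.7 kJ/mol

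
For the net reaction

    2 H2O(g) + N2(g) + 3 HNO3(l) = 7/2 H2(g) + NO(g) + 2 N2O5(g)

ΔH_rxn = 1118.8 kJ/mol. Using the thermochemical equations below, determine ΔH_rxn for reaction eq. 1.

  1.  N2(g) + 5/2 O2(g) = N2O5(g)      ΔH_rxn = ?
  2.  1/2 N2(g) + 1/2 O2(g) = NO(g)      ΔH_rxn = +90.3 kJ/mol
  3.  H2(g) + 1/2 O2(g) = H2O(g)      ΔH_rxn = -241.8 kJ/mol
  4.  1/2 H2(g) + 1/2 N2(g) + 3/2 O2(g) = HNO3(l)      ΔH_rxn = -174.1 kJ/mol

ΔH_rxn = 11.3 kJ/mol

eq. 1 × 2: contributes 2·x
eq. 2 as written: +90.3 kJ/mol
eq. 3 reversed and × 2: (-2)·(-241.8) = +483.6 kJ/mol
eq. 4 reversed and × 3: (-3)·(-174.1) = +522.3 kJ/mol
+1118.8 = (+90.3) + (+483.6) + (+522.3) + 2·x
x = (+1118.8 − (+1096.2)) / (2) = 11.3 kJ/mol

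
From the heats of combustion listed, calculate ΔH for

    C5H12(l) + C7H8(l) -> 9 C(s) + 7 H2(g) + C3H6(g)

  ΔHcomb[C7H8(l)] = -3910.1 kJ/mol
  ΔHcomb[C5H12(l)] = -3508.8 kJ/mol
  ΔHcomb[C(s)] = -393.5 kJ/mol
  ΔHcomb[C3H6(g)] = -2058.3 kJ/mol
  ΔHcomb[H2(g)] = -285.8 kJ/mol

With combustion enthalpies, reactants minus products:
= [1·(-3508.8) + 1·(-3910.1)] − [9·(-393.5) + 7·(-285.8) + 1·(-2058.3)]
= 181.5 kJ/mol

ΔH = 181.5 kJ/mol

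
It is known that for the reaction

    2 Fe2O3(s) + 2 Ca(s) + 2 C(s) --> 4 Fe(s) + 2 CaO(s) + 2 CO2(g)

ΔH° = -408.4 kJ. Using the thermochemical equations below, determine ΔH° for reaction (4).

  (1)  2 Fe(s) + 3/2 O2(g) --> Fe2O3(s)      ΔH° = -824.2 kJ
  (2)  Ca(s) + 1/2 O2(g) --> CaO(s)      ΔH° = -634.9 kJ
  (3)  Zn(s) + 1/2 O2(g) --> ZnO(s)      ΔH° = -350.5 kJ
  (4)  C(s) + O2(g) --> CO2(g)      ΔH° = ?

(1) reversed and × 2: (-2)·(-824.2) = +1648.4 kJ
(2) × 2: (2)·(-634.9) = -1269.8 kJ
(3): not needed.
(4) × 2: contributes 2·x
-408.4 = (+1648.4) + (-1269.8) + 2·x
x = (-408.4 − (+378.6)) / (2) = -393.5 kJ

ΔH° = -393.5 kJ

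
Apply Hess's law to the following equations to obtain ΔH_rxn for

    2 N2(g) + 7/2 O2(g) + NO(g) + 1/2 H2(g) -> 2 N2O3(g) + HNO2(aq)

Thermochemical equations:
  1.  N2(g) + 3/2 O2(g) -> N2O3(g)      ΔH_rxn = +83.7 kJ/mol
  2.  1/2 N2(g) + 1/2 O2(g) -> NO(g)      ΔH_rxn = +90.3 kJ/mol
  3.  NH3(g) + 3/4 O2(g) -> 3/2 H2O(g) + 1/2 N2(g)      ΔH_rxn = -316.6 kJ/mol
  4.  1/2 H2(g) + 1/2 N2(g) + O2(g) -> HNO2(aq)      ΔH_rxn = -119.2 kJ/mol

ΔH_rxn = -42.1 kJ/mol

eq. 1 × 2: (2)·(+83.7) = +167.4 kJ/mol
eq. 2 reversed: -90.3 kJ/mol
eq. 3: not needed.
eq. 4 as written: -119.2 kJ/mol
Combining the equations, ΔH_rxn = (2)·(+83.7) + (-1)·(+90.3) + (1)·(-119.2) = -42.1 kJ/mol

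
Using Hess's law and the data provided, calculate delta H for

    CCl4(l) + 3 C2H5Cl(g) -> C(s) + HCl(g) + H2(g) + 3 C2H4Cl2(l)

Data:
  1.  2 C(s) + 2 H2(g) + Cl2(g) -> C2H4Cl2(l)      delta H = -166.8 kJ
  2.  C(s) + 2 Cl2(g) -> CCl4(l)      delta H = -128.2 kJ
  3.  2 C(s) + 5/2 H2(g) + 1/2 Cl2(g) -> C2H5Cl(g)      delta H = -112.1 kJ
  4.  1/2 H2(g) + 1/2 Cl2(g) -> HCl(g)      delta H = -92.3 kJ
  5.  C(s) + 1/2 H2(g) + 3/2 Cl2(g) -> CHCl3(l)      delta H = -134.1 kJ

eq. 1 × 3 (×3 to match 3 C2H4Cl2(l) in the target): (3)·(-166.8) = -500.4 kJ
eq. 2 reversed (reverse to put CCl4(l) on the reactant side): +128.2 kJ
eq. 3 reversed and × 3 (reverse to put C2H5Cl(g) on the reactant side; ×3 to match 3 C2H5Cl(g) in the target): (-3)·(-112.1) = +336.3 kJ
eq. 4 as written (HCl(g) already on the product side): -92.3 kJ
eq. 5: not needed (CHCl3(l) appears nowhere else).
By Hess's law, delta H = (3)·(-166.8) + (-1)·(-128.2) + (-3)·(-112.1) + (1)·(-92.3) = -128.2 kJ

delta H = -128.2 kJ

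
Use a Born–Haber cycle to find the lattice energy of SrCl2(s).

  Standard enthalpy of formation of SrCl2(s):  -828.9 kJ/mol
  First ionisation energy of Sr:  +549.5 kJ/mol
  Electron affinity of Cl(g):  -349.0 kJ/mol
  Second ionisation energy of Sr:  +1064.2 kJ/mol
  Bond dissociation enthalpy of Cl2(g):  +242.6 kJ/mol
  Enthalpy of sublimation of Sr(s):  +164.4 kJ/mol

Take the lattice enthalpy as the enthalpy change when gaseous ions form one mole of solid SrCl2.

ΔHf° = 1·ΔHsub + 1·(ΣIE) + 1·D(Cl2) + 2·EA + U
-828.9 = 1·(+164.4) + 1·(+1613.7) + 1·(+242.6) + 2·(-349.0) + U
U = -828.9 − (+1322.7) = -2151.6 kJ/mol

U = -2151.6 kJ/mol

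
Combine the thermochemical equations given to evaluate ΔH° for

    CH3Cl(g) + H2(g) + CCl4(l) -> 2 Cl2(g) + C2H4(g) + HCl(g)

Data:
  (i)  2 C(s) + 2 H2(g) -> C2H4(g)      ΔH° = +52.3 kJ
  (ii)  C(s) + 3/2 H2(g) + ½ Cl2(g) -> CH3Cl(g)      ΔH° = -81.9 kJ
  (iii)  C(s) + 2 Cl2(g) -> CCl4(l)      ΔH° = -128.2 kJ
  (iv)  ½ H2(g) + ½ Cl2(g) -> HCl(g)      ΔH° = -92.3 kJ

ΔH° = 170.1 kJ

(i) as written (C2H4(g) already on the product side): +52.3 kJ
(ii) reversed (CH3Cl(g) must end up as a reactant): +81.9 kJ
(iii) reversed (reverse to put CCl4(l) on the reactant side): +128.2 kJ
(iv) as written (HCl(g) already on the product side): -92.3 kJ
ΔH° = (+52.3) + (+81.9) + (+128.2) + (-92.3) = 170.1 kJ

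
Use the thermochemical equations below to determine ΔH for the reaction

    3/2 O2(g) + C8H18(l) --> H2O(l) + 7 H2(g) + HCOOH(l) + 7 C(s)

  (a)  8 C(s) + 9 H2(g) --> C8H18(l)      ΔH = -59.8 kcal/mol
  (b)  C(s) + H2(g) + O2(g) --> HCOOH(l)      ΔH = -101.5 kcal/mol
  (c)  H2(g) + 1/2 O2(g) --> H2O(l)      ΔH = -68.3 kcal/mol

(a) reversed (C8H18(l) must end up as a reactant): +59.8 kcal/mol
(b) as written (HCOOH(l) already on the product side): -101.5 kcal/mol
(c) as written (H2O(l) already on the product side): -68.3 kcal/mol
ΔH = (-1)·(-59.8) + (1)·(-101.5) + (1)·(-68.3) = -110.0 kcal/mol

ΔH = -110.0 kcal/mol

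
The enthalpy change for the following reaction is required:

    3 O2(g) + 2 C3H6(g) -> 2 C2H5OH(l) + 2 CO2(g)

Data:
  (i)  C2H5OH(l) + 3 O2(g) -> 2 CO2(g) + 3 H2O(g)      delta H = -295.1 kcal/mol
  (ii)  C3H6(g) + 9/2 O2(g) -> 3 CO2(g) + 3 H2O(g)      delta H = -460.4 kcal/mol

delta H = -330.6 kcal/mol

(i) reversed and × 2 (C2H5OH(l) must end up as a product; scale by 2 for the 2 C2H5OH(l)): (-2)·(-295.1) = +590.2 kcal/mol
(ii) × 2 (scale by 2 for the 2 C3H6(g)): (2)·(-460.4) = -920.8 kcal/mol
Summing the manipulated equations, delta H = (-2)·(-295.1) + (2)·(-460.4) = -330.6 kcal/mol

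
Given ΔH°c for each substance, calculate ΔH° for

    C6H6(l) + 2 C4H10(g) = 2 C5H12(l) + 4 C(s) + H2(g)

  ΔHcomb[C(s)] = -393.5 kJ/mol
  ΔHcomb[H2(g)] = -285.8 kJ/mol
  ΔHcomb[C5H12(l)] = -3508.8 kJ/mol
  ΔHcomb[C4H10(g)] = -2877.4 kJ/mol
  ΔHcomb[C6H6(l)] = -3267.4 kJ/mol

ΔH° = -144.8 kJ/mol

With combustion enthalpies, reactants minus products:
= [1·(-3267.4) + 2·(-2877.4)] − [2·(-3508.8) + 4·(-393.5) + 1·(-285.8)]
= -144.8 kJ/mol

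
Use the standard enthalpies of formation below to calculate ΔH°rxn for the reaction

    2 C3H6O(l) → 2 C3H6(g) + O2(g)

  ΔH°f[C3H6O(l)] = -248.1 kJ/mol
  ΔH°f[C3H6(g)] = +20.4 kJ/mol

ΔH°rxn = 537.0 kJ/mol

Products: 2·(+20.4) + 1·(+0.0) = +40.8
Reactants: 2·(-248.1) = -496.2
ΔH°rxn = (+40.8) − (-496.2) = 537.0 kJ/mol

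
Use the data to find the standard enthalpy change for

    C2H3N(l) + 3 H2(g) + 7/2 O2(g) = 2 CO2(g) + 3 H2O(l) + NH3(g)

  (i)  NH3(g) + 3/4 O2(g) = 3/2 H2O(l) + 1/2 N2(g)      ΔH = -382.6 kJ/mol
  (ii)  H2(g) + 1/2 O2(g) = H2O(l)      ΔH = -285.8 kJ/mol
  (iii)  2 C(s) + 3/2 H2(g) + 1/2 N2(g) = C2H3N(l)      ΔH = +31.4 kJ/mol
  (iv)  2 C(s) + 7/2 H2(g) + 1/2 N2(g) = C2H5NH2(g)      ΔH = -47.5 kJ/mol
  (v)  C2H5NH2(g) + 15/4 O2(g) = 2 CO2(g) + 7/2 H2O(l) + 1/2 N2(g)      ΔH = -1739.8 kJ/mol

ΔH = -1721.9 kJ/mol

(i) reversed: +382.6 kJ/mol
(ii) as written: -285.8 kJ/mol
(iii) reversed: -31.4 kJ/mol
(iv) as written: -47.5 kJ/mol
(v) as written: -1739.8 kJ/mol
ΔH = (-1)·(-382.6) + (1)·(-285.8) + (-1)·(+31.4) + (1)·(-47.5) + (1)·(-1739.8) = -1721.9 kJ/mol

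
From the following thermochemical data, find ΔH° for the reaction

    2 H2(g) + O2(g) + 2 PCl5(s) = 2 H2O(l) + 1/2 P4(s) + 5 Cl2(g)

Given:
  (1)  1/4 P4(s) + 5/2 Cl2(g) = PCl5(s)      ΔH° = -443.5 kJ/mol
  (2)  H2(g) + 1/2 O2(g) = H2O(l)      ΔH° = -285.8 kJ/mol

(1) reversed and × 2: (-2)·(-443.5) = +887.0 kJ/mol
(2) × 2: (2)·(-285.8) = -571.6 kJ/mol
Summing the manipulated equations, ΔH° = (+887.0) + (-571.6) = 315.4 kJ/mol

ΔH° = 315.4 kJ/mol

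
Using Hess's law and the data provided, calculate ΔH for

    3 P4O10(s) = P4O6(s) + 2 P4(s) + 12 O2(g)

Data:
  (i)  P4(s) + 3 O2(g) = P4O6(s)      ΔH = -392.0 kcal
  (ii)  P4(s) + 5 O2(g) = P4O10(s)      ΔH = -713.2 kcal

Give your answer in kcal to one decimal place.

ΔH = 1747.6 kcal

(i) as written: -392.0 kcal
(ii) reversed and × 3: (-3)·(-713.2) = +2139.6 kcal
Since enthalpy is a state function, ΔH = (-392.0) + (+2139.6) = 1747.6 kcal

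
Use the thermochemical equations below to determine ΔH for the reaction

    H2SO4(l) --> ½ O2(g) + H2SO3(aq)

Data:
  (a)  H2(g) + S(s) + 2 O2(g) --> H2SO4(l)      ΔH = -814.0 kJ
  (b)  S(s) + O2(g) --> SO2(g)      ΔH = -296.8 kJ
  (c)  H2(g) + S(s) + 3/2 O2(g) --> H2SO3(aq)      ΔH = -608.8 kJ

(a) reversed (H2SO4(l) must end up as a reactant): +814.0 kJ
(b): not needed (SO2(g) appears nowhere else).
(c) as written (H2SO3(aq) already on the product side): -608.8 kJ
ΔH = (+814.0) + (-608.8) = 205.2 kJ

ΔH = 205.2 kJ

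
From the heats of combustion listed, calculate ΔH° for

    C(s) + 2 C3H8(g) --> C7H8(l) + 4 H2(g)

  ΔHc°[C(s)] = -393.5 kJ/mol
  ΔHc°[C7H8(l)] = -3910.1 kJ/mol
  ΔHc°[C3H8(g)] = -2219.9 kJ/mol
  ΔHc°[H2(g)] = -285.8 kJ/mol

ΔH° = 220.0 kJ/mol

Using ΔH = Σ nΔHc°(reactants) − Σ nΔHc°(products):
= [1·(-393.5) + 2·(-2219.9)] − [1·(-3910.1) + 4·(-285.8)]
= 220.0 kJ/mol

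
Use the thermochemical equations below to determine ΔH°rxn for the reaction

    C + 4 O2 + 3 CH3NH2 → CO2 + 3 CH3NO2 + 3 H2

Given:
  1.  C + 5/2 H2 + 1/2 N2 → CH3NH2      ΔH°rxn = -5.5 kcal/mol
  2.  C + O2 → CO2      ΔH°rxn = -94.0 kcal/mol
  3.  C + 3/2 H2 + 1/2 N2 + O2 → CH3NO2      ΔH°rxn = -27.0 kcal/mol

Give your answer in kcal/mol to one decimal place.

ΔH°rxn = -158.5 kcal/mol

eq. 1 reversed and × 3 (reverse to put CH3NH2 on the reactant side; scale by 3 for the 3 CH3NH2): (-3)·(-5.5) = +16.5 kcal/mol
eq. 2 as written (CO2 already on the product side): -94.0 kcal/mol
eq. 3 × 3 (×3 to match 3 CH3NO2 in the target): (3)·(-27.0) = -81.0 kcal/mol
Combining the equations, ΔH°rxn = (+16.5) + (-94.0) + (-81.0) = -158.5 kcal/mol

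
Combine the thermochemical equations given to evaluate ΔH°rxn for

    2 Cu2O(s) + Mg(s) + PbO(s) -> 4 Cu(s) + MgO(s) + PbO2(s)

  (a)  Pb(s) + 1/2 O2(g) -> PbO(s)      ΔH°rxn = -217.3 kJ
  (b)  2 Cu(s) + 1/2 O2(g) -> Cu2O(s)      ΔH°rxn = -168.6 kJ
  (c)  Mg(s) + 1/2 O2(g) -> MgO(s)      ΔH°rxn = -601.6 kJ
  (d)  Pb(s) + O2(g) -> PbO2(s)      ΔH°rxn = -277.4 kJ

ΔH°rxn = -324.5 kJ

(a) reversed (reverse to put PbO(s) on the reactant side): +217.3 kJ
(b) reversed and × 2 (Cu2O(s) must end up as a reactant; scale by 2 for the 2 Cu2O(s)): (-2)·(-168.6) = +337.2 kJ
(c) as written (MgO(s) already on the product side): -601.6 kJ
(d) as written (PbO2(s) already on the product side): -277.4 kJ
By Hess's law, ΔH°rxn = (+217.3) + (+337.2) + (-601.6) + (-277.4) = -324.5 kJ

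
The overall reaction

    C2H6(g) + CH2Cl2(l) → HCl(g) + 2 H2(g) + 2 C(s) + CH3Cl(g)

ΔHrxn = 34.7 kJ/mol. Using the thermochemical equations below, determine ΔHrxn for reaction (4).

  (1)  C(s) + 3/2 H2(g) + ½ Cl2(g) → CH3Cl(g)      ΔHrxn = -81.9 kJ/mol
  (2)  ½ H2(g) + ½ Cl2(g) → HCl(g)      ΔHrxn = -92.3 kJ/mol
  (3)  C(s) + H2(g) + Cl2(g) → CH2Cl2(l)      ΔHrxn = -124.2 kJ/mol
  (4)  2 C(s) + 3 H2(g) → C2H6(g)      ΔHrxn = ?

ΔHrxn = -84.7 kJ/mol

(1) as written (CH3Cl(g) already on the product side): -81.9 kJ/mol
(2) as written (HCl(g) already on the product side): -92.3 kJ/mol
(3) reversed (reverse to put CH2Cl2(l) on the reactant side): +124.2 kJ/mol
(4) reversed (C2H6(g) must end up as a reactant): contributes −x
+34.7 = (-81.9) + (-92.3) + (+124.2) − x
x = (+34.7 − (-50.0)) / (-1) = -84.7 kJ/mol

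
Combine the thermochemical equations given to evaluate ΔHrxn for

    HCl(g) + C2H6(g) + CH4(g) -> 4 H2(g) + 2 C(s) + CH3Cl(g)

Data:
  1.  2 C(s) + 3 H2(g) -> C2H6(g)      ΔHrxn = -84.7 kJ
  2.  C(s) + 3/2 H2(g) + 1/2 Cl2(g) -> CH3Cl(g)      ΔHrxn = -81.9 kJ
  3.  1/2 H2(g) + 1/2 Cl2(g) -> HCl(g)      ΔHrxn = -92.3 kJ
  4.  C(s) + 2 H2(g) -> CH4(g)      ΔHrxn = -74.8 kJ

ΔHrxn = 169.9 kJ

eq. 1 reversed (reverse to put C2H6(g) on the reactant side): +84.7 kJ
eq. 2 as written (CH3Cl(g) already on the product side): -81.9 kJ
eq. 3 reversed (HCl(g) must end up as a reactant): +92.3 kJ
eq. 4 reversed (reverse to put CH4(g) on the reactant side): +74.8 kJ
ΔHrxn = (+84.7) + (-81.9) + (+92.3) + (+74.8) = 169.9 kJ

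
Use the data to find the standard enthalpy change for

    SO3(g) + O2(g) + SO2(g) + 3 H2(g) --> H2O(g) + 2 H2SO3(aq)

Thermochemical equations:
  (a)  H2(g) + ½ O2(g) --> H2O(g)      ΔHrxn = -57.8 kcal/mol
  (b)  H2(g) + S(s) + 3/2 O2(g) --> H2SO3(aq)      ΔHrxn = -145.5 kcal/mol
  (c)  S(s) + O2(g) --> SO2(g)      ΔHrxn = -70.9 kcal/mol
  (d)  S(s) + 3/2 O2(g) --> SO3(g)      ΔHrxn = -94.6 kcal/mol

(a) as written: -57.8 kcal/mol
(b) × 2: (2)·(-145.5) = -291.0 kcal/mol
(c) reversed: +70.9 kcal/mol
(d) reversed: +94.6 kcal/mol
Combining the equations, ΔHrxn = (-57.8) + (-291.0) + (+70.9) + (+94.6) = -183.3 kcal/mol

ΔHrxn = -183.3 kcal/mol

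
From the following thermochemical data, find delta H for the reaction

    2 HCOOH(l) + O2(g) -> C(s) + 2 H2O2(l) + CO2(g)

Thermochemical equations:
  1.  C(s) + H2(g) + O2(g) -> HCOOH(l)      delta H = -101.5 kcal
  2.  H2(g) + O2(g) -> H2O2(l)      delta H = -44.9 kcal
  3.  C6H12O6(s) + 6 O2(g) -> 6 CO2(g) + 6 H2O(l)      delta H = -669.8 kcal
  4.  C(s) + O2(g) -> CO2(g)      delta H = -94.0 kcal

eq. 1 reversed and × 2: (-2)·(-101.5) = +203.0 kcal
eq. 2 × 2: (2)·(-44.9) = -89.8 kcal
eq. 3: not needed.
eq. 4 as written: -94.0 kcal
By Hess's law, delta H = (-2)·(-101.5) + (2)·(-44.9) + (1)·(-94.0) = 19.2 kcal

delta H = 19.2 kcal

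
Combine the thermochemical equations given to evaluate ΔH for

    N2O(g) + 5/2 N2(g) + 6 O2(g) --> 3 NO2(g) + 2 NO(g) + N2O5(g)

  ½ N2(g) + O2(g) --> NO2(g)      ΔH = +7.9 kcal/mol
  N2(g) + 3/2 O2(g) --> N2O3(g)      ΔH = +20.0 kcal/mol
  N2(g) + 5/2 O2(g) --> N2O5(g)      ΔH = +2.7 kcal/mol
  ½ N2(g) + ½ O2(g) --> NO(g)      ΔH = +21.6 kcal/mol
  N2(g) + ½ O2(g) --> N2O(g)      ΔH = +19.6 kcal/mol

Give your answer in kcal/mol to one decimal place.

ΔH = 50.0 kcal/mol

equation 1 × 3 (×3 to match 3 NO2(g) in the target): (3)·(+7.9) = +23.7 kcal/mol
equation 2: not needed (N2O3(g) appears nowhere else).
equation 3 as written (N2O5(g) already on the product side): +2.7 kcal/mol
equation 4 × 2 (×2 to match 2 NO(g) in the target): (2)·(+21.6) = +43.2 kcal/mol
equation 5 reversed (N2O(g) must end up as a reactant): -19.6 kcal/mol
ΔH = (+23.7) + (+2.7) + (+43.2) + (-19.6) = 50.0 kcal/mol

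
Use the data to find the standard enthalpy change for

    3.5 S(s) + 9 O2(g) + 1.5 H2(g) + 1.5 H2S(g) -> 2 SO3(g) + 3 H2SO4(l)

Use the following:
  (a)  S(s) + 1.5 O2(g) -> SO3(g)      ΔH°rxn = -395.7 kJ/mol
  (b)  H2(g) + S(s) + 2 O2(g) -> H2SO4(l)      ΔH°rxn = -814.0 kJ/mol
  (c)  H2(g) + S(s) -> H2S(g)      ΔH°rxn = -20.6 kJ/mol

(a) × 2 (scale by 2 for the 2 SO3(g)): (2)·(-395.7) = -791.4 kJ/mol
(b) × 3 (×3 to match 3 H2SO4(l) in the target): (3)·(-814.0) = -2442.0 kJ/mol
(c) reversed and × 3/2 (H2S(g) must end up as a reactant; ×3/2 to match 3/2 H2S(g) in the target): (-3/2)·(-20.6) = +30.9 kJ/mol
Combining the equations, ΔH°rxn = (-791.4) + (-2442.0) + (+30.9) = -3202.5 kJ/mol

ΔH°rxn = -3202.5 kJ/mol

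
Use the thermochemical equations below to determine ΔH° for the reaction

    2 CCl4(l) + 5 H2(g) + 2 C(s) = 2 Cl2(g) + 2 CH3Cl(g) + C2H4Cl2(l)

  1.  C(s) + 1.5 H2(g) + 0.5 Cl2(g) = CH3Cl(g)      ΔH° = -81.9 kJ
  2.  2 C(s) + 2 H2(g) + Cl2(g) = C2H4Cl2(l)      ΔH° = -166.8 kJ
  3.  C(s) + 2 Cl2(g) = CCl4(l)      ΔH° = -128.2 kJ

ΔH° = -74.2 kJ

eq. 1 × 2: (2)·(-81.9) = -163.8 kJ
eq. 2 as written: -166.8 kJ
eq. 3 reversed and × 2: (-2)·(-128.2) = +256.4 kJ
ΔH° = (-163.8) + (-166.8) + (+256.4) = -74.2 kJ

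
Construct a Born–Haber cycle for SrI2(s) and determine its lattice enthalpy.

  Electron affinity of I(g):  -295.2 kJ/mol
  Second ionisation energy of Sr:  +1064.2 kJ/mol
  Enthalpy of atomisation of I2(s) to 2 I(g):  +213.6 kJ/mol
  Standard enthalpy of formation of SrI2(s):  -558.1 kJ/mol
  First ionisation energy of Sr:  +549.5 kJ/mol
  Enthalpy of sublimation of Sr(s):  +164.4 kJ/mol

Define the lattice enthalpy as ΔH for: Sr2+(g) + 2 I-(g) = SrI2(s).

U = -1959.4 kJ/mol

ΔHf° = 1·ΔHsub + 1·(ΣIE) + 1·D(I2) + 2·EA + U
-558.1 = 1·(+164.4) + 1·(+1613.7) + 1·(+213.6) + 2·(-295.2) + U
U = -558.1 − (+1401.3) = -1959.4 kJ/mol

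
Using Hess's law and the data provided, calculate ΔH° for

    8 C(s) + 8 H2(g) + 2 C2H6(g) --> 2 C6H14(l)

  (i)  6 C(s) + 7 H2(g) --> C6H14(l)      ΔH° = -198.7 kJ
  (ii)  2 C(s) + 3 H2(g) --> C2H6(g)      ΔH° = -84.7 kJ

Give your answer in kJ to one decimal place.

(i) × 2 (scale by 2 for the 2 C6H14(l)): (2)·(-198.7) = -397.4 kJ
(ii) reversed and × 2 (C2H6(g) must end up as a reactant; ×2 to match 2 C2H6(g) in the target): (-2)·(-84.7) = +169.4 kJ
Since enthalpy is a state function, ΔH° = (2)·(-198.7) + (-2)·(-84.7) = -228.0 kJ

ΔH° = -228.0 kJ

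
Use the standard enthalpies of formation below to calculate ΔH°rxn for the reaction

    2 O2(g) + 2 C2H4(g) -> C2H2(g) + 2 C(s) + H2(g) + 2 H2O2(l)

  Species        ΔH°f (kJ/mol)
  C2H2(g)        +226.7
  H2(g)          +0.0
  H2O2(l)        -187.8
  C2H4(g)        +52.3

ΔH°rxn = -253.5 kJ/mol

Products: 1·(+226.7) + 2·(+0.0) + 1·(+0.0) + 2·(-187.8) = -148.9
Reactants: 2·(+0.0) + 2·(+52.3) = +104.6
ΔH°rxn = (-148.9) − (+104.6) = -253.5 kJ/mol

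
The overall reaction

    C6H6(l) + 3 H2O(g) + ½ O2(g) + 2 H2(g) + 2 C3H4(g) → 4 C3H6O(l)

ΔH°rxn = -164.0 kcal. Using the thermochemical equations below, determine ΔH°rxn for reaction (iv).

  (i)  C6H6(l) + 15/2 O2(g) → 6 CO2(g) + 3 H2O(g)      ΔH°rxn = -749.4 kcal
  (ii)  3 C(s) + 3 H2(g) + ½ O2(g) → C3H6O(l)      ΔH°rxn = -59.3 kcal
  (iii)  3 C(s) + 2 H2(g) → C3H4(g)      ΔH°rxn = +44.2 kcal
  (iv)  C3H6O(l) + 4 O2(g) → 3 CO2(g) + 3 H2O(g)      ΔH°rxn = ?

(i) as written (C6H6(l) already on the reactant side): -749.4 kcal
(ii) × 2: (2)·(-59.3) = -118.6 kcal
(iii) reversed and × 2 (reverse to put C3H4(g) on the reactant side; scale by 2 for the 2 C3H4(g)): (-2)·(+44.2) = -88.4 kcal
(iv) reversed and × 2: contributes −2·x
-164.0 = (-749.4) + (-118.6) + (-88.4) − 2·x
x = (-164.0 − (-956.4)) / (-2) = -396.2 kcal

ΔH°rxn = -396.2 kcal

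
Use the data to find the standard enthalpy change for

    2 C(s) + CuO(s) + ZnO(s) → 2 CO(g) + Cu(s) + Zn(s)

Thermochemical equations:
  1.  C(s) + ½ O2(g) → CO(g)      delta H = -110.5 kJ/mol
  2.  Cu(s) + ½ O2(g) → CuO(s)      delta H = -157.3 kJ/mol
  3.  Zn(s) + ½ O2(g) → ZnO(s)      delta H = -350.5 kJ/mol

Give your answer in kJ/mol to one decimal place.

eq. 1 × 2: (2)·(-110.5) = -221.0 kJ/mol
eq. 2 reversed: +157.3 kJ/mol
eq. 3 reversed: +350.5 kJ/mol
By Hess's law, delta H = (-221.0) + (+157.3) + (+350.5) = 286.8 kJ/mol

delta H = 286.8 kJ/mol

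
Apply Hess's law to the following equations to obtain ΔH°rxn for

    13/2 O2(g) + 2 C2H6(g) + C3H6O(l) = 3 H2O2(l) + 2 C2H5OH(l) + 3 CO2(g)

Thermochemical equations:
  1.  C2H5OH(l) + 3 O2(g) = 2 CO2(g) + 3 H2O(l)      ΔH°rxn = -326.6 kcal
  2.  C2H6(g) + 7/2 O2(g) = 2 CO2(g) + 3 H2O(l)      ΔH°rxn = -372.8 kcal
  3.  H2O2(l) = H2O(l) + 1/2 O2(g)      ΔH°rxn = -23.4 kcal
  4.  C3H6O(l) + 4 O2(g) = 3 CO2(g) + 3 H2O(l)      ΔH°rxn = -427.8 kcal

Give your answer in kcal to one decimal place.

eq. 1 reversed and × 2: (-2)·(-326.6) = +653.2 kcal
eq. 2 × 2: (2)·(-372.8) = -745.6 kcal
eq. 3 reversed and × 3: (-3)·(-23.4) = +70.2 kcal
eq. 4 as written: -427.8 kcal
Since enthalpy is a state function, ΔH°rxn = (+653.2) + (-745.6) + (+70.2) + (-427.8) = -450.0 kcal

ΔH°rxn = -450.0 kcal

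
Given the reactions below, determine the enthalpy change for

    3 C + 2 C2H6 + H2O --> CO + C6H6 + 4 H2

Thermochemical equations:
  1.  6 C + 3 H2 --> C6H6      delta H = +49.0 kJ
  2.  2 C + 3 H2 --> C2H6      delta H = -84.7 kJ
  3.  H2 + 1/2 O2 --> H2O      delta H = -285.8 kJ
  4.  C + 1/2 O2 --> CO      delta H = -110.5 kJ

eq. 1 as written (C6H6 already on the product side): +49.0 kJ
eq. 2 reversed and × 2 (reverse to put C2H6 on the reactant side; scale by 2 for the 2 C2H6): (-2)·(-84.7) = +169.4 kJ
eq. 3 reversed (H2O must end up as a reactant): +285.8 kJ
eq. 4 as written (CO already on the product side): -110.5 kJ
By Hess's law, delta H = (+49.0) + (+169.4) + (+285.8) + (-110.5) = 393.7 kJ

delta H = 393.7 kJ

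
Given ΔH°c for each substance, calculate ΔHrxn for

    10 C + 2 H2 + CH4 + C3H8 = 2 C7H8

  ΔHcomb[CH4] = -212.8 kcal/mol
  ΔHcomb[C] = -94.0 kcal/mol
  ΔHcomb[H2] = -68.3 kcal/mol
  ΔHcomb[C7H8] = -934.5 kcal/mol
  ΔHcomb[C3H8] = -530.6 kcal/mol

ΔHrxn = 49.0 kcal/mol

With combustion enthalpies, reactants minus products:
= [10·(-94.0) + 2·(-68.3) + 1·(-212.8) + 1·(-530.6)] − [2·(-934.5)]
= 49.0 kcal/mol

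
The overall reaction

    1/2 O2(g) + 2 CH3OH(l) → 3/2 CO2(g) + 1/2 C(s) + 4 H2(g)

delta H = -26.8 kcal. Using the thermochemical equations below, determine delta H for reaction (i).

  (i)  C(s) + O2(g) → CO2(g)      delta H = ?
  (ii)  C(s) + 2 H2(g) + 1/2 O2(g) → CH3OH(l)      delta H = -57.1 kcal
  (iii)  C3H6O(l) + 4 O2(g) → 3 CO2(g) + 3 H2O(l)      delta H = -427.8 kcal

delta H = -94.0 kcal

(i) × 3/2: contributes 3/2·x
(ii) reversed and × 2: (-2)·(-57.1) = +114.2 kcal
(iii): not needed.
-26.8 = (+114.2) + 3/2·x
x = (-26.8 − (+114.2)) / (3/2) = -94.0 kcal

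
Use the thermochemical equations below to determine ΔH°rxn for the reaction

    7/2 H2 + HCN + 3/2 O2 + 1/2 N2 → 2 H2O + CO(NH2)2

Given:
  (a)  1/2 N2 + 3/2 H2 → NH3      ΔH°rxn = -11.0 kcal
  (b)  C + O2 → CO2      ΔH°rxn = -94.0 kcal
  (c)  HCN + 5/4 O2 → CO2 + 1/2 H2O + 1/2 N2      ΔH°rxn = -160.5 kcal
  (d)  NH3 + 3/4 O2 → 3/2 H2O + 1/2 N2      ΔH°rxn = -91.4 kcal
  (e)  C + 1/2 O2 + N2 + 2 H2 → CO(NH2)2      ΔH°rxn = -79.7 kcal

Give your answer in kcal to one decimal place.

ΔH°rxn = -248.6 kcal

(a) as written: -11.0 kcal
(b) reversed: +94.0 kcal
(c) as written: -160.5 kcal
(d) as written: -91.4 kcal
(e) as written: -79.7 kcal
Since enthalpy is a state function, ΔH°rxn = (-11.0) + (+94.0) + (-160.5) + (-91.4) + (-79.7) = -248.6 kcal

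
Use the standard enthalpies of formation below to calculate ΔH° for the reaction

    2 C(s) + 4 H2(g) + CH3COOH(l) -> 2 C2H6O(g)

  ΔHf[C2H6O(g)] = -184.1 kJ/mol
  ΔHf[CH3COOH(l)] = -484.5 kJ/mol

Products: 2·(-184.1) = -368.2
Reactants: 2·(+0.0) + 4·(+0.0) + 1·(-484.5) = -484.5
ΔH° = (-368.2) − (-484.5) = 116.3 kJ/mol

ΔH° = 116.3 kJ/mol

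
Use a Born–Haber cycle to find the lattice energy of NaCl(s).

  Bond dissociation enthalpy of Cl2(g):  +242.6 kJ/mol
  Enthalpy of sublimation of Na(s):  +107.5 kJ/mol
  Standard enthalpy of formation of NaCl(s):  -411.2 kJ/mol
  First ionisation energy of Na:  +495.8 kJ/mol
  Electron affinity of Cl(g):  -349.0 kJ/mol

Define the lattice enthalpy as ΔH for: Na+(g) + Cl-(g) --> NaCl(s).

U = -786.8 kJ/mol

ΔHf° = 1·ΔHsub + 1·(ΣIE) + 1/2·D(Cl2) + 1·EA + U
-411.2 = 1·(+107.5) + 1·(+495.8) + 1/2·(+242.6) + 1·(-349.0) + U
U = -411.2 − (+375.6) = -786.8 kJ/mol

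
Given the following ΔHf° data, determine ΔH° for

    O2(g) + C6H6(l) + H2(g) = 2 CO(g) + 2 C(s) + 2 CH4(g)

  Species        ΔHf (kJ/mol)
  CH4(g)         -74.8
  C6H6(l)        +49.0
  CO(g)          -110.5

ΔH°rxn = Σ nΔHf°(products) − Σ nΔHf°(reactants).
Products: 2·(-110.5) + 2·(+0.0) + 2·(-74.8) = -370.6
Reactants: 1·(+0.0) + 1·(+49.0) + 1·(+0.0) = +49.0
ΔH° = (-370.6) − (+49.0) = -419.6 kJ/mol

ΔH° = -419.6 kJ/mol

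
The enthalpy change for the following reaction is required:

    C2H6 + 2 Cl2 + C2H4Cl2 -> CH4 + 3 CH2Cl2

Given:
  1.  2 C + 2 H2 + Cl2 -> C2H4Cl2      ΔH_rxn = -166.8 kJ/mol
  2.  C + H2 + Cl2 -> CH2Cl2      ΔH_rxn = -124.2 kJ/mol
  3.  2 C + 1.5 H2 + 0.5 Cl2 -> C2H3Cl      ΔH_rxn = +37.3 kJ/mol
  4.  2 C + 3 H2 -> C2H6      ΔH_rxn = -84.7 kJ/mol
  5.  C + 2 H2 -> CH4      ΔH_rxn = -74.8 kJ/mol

ΔH_rxn = -195.9 kJ/mol

eq. 1 reversed: +166.8 kJ/mol
eq. 2 × 3: (3)·(-124.2) = -372.6 kJ/mol
eq. 3: not needed.
eq. 4 reversed: +84.7 kJ/mol
eq. 5 as written: -74.8 kJ/mol
ΔH_rxn = (-1)·(-166.8) + (3)·(-124.2) + (-1)·(-84.7) + (1)·(-74.8) = -195.9 kJ/mol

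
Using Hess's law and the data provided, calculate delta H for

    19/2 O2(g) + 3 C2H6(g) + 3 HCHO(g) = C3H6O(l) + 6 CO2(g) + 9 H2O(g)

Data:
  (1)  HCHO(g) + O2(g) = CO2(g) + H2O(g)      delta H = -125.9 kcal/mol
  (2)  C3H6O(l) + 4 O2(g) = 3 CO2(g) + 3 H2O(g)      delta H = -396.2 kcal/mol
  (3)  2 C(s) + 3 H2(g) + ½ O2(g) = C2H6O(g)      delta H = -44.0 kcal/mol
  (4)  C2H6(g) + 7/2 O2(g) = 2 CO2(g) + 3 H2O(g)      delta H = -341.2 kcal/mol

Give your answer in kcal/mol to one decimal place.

delta H = -1005.1 kcal/mol

(1) × 3: (3)·(-125.9) = -377.7 kcal/mol
(2) reversed: +396.2 kcal/mol
(3): not needed.
(4) × 3: (3)·(-341.2) = -1023.6 kcal/mol
delta H = (-377.7) + (+396.2) + (-1023.6) = -1005.1 kcal/mol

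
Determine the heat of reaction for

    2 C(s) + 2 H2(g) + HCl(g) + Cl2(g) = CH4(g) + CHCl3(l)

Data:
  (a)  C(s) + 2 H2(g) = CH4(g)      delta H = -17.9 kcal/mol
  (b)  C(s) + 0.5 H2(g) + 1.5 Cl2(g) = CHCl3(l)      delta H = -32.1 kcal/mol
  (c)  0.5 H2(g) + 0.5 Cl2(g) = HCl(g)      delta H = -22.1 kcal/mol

delta H = -27.9 kcal/mol

(a) as written: -17.9 kcal/mol
(b) as written: -32.1 kcal/mol
(c) reversed: +22.1 kcal/mol
Summing the manipulated equations, delta H = (1)·(-17.9) + (1)·(-32.1) + (-1)·(-22.1) = -27.9 kcal/mol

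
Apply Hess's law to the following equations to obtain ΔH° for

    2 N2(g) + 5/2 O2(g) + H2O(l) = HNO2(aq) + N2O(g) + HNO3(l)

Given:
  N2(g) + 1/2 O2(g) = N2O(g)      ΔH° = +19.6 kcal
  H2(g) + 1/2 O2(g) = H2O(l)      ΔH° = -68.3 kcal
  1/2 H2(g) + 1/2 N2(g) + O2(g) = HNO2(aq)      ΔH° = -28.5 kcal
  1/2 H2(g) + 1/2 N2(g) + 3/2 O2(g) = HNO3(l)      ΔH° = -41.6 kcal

equation 1 as written (N2O(g) already on the product side): +19.6 kcal
equation 2 reversed (H2O(l) must end up as a reactant): +68.3 kcal
equation 3 as written (HNO2(aq) already on the product side): -28.5 kcal
equation 4 as written (HNO3(l) already on the product side): -41.6 kcal
ΔH° = (+19.6) + (+68.3) + (-28.5) + (-41.6) = 17.8 kcal

ΔH° = 17.8 kcal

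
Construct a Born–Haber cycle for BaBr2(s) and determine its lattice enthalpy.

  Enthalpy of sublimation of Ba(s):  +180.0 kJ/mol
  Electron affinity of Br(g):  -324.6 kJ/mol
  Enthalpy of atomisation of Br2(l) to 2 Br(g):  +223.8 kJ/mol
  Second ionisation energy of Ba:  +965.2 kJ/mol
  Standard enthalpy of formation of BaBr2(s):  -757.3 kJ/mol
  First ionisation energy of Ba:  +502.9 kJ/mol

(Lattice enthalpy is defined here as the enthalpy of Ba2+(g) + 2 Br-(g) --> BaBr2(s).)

ΔHf° = 1·ΔHsub + 1·(ΣIE) + 1·D(Br2) + 2·EA + U
-757.3 = 1·(+180.0) + 1·(+1468.1) + 1·(+223.8) + 2·(-324.6) + U
U = -757.3 − (+1222.7) = -1980.0 kJ/mol

U = -1980.0 kJ/mol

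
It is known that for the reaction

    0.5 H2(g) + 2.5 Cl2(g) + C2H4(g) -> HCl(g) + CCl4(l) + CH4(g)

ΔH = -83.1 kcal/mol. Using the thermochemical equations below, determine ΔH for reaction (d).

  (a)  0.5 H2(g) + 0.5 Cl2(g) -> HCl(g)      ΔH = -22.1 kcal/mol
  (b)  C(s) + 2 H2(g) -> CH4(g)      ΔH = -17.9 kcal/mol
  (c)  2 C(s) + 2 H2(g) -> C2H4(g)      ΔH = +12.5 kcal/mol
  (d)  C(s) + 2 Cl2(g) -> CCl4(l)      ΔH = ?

(a) as written: -22.1 kcal/mol
(b) as written: -17.9 kcal/mol
(c) reversed: -12.5 kcal/mol
(d) as written: contributes x
-83.1 = (-22.1) + (-17.9) + (-12.5) + x
x = (-83.1 − (-52.5)) / (1) = -30.6 kcal/mol

ΔH = -30.6 kcal/mol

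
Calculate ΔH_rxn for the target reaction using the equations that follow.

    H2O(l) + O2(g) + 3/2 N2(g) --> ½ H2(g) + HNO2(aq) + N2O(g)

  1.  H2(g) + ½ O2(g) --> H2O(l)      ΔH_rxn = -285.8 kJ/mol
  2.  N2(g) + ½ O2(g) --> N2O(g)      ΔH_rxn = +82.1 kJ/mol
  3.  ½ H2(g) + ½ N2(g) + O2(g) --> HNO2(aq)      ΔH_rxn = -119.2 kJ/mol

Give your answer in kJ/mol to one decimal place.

eq. 1 reversed (reverse to put H2O(l) on the reactant side): +285.8 kJ/mol
eq. 2 as written (N2O(g) already on the product side): +82.1 kJ/mol
eq. 3 as written (HNO2(aq) already on the product side): -119.2 kJ/mol
ΔH_rxn = (-1)·(-285.8) + (1)·(+82.1) + (1)·(-119.2) = 248.7 kJ/mol

ΔH_rxn = 248.7 kJ/mol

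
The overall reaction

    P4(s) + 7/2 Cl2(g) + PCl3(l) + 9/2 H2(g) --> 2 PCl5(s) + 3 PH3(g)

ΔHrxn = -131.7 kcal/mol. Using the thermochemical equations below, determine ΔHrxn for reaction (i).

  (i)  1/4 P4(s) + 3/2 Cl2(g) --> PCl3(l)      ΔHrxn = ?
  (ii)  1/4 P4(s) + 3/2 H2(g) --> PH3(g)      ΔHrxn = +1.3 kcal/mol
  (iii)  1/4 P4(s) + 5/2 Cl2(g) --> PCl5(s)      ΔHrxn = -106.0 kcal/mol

(i) reversed: contributes −x
(ii) × 3: (3)·(+1.3) = +3.9 kcal/mol
(iii) × 2: (2)·(-106.0) = -212.0 kcal/mol
-131.7 = (+3.9) + (-212.0) − x
x = (-131.7 − (-208.1)) / (-1) = -76.4 kcal/mol

ΔHrxn = -76.4 kcal/mol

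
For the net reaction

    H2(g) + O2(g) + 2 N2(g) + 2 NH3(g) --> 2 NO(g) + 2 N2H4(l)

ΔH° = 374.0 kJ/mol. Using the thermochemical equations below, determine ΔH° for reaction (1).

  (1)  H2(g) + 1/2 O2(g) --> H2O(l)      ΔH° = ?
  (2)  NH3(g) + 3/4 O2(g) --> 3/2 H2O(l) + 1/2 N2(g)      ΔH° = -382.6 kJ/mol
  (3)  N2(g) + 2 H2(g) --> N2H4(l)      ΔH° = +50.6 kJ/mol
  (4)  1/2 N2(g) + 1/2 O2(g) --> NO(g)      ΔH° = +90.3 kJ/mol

ΔH° = -285.8 kJ/mol

(1) reversed and × 3: contributes −3·x
(2) × 2 (×2 to match 2 NH3(g) in the target): (2)·(-382.6) = -765.2 kJ/mol
(3) × 2 (×2 to match 2 N2H4(l) in the target): (2)·(+50.6) = +101.2 kJ/mol
(4) × 2 (scale by 2 for the 2 NO(g)): (2)·(+90.3) = +180.6 kJ/mol
+374.0 = (-765.2) + (+101.2) + (+180.6) − 3·x
x = (+374.0 − (-483.4)) / (-3) = -285.8 kJ/mol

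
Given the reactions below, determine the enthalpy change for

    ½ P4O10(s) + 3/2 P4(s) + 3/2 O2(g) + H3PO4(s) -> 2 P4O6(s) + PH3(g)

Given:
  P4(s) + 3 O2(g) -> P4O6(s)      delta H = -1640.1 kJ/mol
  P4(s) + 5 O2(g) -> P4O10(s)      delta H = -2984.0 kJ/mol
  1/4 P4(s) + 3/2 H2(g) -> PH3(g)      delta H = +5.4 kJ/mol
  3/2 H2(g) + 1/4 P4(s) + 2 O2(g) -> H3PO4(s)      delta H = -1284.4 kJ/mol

delta H = -498.4 kJ/mol

equation 1 × 2 (×2 to match 2 P4O6(s) in the target): (2)·(-1640.1) = -3280.2 kJ/mol
equation 2 reversed and × 1/2 (reverse to put P4O10(s) on the reactant side; scale by 1/2 for the 1/2 P4O10(s)): (-1/2)·(-2984.0) = +1492.0 kJ/mol
equation 3 as written (PH3(g) already on the product side): +5.4 kJ/mol
equation 4 reversed (reverse to put H3PO4(s) on the reactant side): +1284.4 kJ/mol
By Hess's law, delta H = (2)·(-1640.1) + (-1/2)·(-2984.0) + (1)·(+5.4) + (-1)·(-1284.4) = -498.4 kJ/mol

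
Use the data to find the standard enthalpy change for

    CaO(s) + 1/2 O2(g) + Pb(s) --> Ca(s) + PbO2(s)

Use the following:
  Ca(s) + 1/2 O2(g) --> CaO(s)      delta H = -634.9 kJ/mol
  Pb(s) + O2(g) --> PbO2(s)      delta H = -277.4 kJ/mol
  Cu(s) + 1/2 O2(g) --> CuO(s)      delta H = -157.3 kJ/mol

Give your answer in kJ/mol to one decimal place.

equation 1 reversed (CaO(s) must end up as a reactant): +634.9 kJ/mol
equation 2 as written (PbO2(s) already on the product side): -277.4 kJ/mol
equation 3: not needed (Cu(s) appears nowhere else).
By Hess's law, delta H = (+634.9) + (-277.4) = 357.5 kJ/mol

delta H = 357.5 kJ/mol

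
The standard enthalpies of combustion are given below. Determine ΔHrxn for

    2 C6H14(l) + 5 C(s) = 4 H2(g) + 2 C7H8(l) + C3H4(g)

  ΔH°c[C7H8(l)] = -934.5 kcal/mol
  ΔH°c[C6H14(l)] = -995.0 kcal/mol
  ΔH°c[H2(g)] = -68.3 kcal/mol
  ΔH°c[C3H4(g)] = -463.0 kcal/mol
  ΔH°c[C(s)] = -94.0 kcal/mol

ΔHrxn = 145.2 kcal/mol

With combustion enthalpies, reactants minus products:
= [2·(-995.0) + 5·(-94.0)] − [4·(-68.3) + 2·(-934.5) + 1·(-463.0)]
= 145.2 kcal/mol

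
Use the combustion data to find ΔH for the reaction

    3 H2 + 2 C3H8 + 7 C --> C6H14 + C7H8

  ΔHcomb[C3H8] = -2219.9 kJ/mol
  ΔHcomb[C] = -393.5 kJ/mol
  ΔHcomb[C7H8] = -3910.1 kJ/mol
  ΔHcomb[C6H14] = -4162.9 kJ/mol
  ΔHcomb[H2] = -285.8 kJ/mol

Using ΔH = Σ nΔHc°(reactants) − Σ nΔHc°(products):
= [3·(-285.8) + 2·(-2219.9) + 7·(-393.5)] − [1·(-4162.9) + 1·(-3910.1)]
= 21.3 kJ/mol

ΔH = 21.3 kJ/mol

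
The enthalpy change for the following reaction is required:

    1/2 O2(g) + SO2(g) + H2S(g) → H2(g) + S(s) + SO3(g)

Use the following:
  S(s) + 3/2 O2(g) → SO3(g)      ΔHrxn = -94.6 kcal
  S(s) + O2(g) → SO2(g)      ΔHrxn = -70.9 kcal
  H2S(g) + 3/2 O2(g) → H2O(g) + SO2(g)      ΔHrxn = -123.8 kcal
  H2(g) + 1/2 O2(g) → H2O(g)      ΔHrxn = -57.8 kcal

ΔHrxn = -18.8 kcal

equation 1 as written (SO3(g) already on the product side): -94.6 kcal
equation 2 reversed and × 2: (-2)·(-70.9) = +141.8 kcal
equation 3 as written (H2S(g) already on the reactant side): -123.8 kcal
equation 4 reversed (H2(g) must end up as a product): +57.8 kcal
Since enthalpy is a state function, ΔHrxn = (1)·(-94.6) + (-2)·(-70.9) + (1)·(-123.8) + (-1)·(-57.8) = -18.8 kcal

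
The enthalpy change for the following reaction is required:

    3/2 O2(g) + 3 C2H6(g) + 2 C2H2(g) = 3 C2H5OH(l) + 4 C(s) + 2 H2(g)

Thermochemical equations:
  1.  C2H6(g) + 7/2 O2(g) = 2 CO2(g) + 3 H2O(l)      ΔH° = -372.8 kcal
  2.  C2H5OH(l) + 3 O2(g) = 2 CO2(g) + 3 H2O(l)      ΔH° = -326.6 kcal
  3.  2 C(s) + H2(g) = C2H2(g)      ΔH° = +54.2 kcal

eq. 1 × 3 (×3 to match 3 C2H6(g) in the target): (3)·(-372.8) = -1118.4 kcal
eq. 2 reversed and × 3 (reverse to put C2H5OH(l) on the product side; ×3 to match 3 C2H5OH(l) in the target): (-3)·(-326.6) = +979.8 kcal
eq. 3 reversed and × 2 (C2H2(g) must end up as a reactant; scale by 2 for the 2 C2H2(g)): (-2)·(+54.2) = -108.4 kcal
By Hess's law, ΔH° = (3)·(-372.8) + (-3)·(-326.6) + (-2)·(+54.2) = -247.0 kcal

ΔH° = -247.0 kcal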